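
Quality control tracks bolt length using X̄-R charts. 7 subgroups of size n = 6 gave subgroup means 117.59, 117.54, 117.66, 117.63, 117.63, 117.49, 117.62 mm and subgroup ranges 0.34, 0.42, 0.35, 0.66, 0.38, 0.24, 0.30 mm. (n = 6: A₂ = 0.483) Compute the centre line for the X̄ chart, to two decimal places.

X̄̄ = (117.59 + 117.54 + 117.66 + 117.63 + 117.63 + 117.49 + 117.62) / 7 = 823.1600 / 7 = 117.5943
CL = X̄̄ = 117.5943

117.59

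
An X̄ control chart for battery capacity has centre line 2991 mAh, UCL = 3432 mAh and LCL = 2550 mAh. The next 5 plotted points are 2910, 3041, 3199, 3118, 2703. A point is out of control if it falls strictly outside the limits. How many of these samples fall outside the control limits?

0

All 5 points lie within [2550, 3432].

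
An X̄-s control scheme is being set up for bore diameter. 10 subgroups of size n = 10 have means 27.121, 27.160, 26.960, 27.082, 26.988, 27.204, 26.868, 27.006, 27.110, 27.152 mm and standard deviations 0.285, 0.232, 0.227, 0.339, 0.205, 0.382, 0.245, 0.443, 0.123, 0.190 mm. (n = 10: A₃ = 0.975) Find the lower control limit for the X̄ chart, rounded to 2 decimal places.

26.80

X̄̄ = (27.121 + 27.160 + 26.960 + 27.082 + 26.988 + 27.204 + 26.868 + 27.006 + 27.110 + 27.152) / 10 = 27.0651
s̄ = (0.285 + 0.232 + 0.227 + 0.339 + 0.205 + 0.382 + 0.245 + 0.443 + 0.123 + 0.190) / 10 = 0.2671
LCL = X̄̄ − A₃·s̄ = 27.0651 − 0.975 × 0.2671 = 26.8047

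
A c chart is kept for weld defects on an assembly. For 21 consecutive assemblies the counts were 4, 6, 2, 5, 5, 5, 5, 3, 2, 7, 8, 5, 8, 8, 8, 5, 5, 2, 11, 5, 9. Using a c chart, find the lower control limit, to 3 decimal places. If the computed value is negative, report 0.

c̄ = (4 + 6 + 2 + 5 + 5 + 5 + 5 + 3 + 2 + 7 + 8 + 5 + 8 + 8 + 8 + 5 + 5 + 2 + 11 + 5 + 9) / 21 = 118 / 21 = 5.6190
LCL = c̄ − 3√c̄ = 5.6190 − 3 × 2.3705 = -1.4923 → 0 (cannot be negative)

0.000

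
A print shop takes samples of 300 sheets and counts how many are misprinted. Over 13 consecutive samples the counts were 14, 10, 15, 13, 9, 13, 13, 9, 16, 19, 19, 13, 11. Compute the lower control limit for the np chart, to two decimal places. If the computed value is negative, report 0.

2.66

p̄ = Σdᵢ / (k·n) = 174 / (13 × 300) = 0.04462
LCL = np̄ − 3·√(np̄(1−p̄)) = 13.3846 − 3 × 3.5760 = 2.6567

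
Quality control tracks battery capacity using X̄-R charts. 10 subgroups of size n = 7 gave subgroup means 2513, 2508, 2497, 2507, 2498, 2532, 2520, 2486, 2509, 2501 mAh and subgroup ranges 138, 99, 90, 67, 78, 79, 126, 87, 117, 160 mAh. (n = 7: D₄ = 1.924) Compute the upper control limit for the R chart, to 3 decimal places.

R̄ = (138 + 99 + 90 + 67 + 78 + 79 + 126 + 87 + 117 + 160) / 10 = 1041.0000 / 10 = 104.1000
UCL_R = D₄·R̄ = 1.924 × 104.1000 = 200.2884

200.288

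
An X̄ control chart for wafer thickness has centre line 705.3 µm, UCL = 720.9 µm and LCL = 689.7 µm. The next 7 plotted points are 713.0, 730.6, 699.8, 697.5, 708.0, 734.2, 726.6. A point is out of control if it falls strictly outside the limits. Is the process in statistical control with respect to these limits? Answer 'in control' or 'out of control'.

out of control

Compare each point to [689.7, 720.9]: sample 2 = 730.6 > UCL; sample 6 = 734.2 > UCL; sample 7 = 726.6 > UCL.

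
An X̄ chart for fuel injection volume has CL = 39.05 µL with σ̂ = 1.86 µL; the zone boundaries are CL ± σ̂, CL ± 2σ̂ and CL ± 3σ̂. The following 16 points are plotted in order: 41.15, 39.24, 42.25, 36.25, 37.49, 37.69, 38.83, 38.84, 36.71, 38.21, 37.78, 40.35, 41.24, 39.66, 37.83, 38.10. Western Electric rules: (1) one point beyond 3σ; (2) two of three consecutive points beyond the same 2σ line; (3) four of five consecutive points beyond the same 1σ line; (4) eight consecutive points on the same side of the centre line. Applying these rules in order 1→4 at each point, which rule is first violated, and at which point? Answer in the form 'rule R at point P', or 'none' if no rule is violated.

Zone of each point (C = within 1σ̂, B = 1σ̂–2σ̂, A = 2σ̂–3σ̂, * = beyond 3σ̂; sign = side of CL): 1:+B, 2:+C, 3:+B, 4:-B, 5:-C, 6:-C, 7:-C, 8:-C, 9:-B, 10:-C, 11:-C, 12:+C, 13:+B, 14:+C, 15:-C, 16:-C
Rule 4 (eight consecutive points on the same side of the centre line) is satisfied at point 11.

rule 4 at point 11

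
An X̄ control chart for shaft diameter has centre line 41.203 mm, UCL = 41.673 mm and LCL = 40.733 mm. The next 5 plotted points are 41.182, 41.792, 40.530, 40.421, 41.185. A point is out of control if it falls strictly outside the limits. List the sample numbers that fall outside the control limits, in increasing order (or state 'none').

2, 3, 4

Compare each point to [40.733, 41.673]: sample 2 = 41.792 > UCL; sample 3 = 40.530 < LCL; sample 4 = 40.421 < LCL.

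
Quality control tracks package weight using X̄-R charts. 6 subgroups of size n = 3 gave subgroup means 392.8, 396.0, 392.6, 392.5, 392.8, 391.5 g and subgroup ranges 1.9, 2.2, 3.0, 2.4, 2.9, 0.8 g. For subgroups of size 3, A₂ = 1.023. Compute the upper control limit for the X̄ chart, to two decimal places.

395.28

X̄̄ = (392.8 + 396.0 + 392.6 + 392.5 + 392.8 + 391.5) / 6 = 2358.2000 / 6 = 393.0333
R̄ = (1.9 + 2.2 + 3.0 + 2.4 + 2.9 + 0.8) / 6 = 13.2000 / 6 = 2.2000
UCL = X̄̄ + A₂·R̄ = 393.0333 + 1.023 × 2.2000 = 395.2839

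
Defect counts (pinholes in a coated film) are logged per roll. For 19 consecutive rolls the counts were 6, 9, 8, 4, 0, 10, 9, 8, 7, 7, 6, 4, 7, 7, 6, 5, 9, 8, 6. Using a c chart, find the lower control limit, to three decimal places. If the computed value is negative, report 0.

c̄ = (6 + 9 + 8 + 4 + 0 + 10 + 9 + 8 + 7 + 7 + 6 + 4 + 7 + 7 + 6 + 5 + 9 + 8 + 6) / 19 = 126 / 19 = 6.6316
LCL = c̄ − 3√c̄ = 6.6316 − 3 × 2.5752 = -1.0940 → 0 (cannot be negative)

0.000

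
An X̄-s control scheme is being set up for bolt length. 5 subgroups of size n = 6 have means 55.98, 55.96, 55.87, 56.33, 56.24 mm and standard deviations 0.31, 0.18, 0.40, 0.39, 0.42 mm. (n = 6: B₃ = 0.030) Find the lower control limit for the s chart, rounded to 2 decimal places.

0.01

s̄ = (0.31 + 0.18 + 0.40 + 0.39 + 0.42) / 5 = 0.3400
LCL_s = B₃·s̄ = 0.030 × 0.3400 = 0.0102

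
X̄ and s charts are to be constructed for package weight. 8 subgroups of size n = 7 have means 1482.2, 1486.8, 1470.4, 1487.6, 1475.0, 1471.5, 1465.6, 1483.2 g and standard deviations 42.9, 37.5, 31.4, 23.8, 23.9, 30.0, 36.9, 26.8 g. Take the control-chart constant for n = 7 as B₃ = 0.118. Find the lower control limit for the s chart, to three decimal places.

3.735

s̄ = (42.9 + 37.5 + 31.4 + 23.8 + 23.9 + 30.0 + 36.9 + 26.8) / 8 = 31.6500
LCL_s = B₃·s̄ = 0.118 × 31.6500 = 3.7347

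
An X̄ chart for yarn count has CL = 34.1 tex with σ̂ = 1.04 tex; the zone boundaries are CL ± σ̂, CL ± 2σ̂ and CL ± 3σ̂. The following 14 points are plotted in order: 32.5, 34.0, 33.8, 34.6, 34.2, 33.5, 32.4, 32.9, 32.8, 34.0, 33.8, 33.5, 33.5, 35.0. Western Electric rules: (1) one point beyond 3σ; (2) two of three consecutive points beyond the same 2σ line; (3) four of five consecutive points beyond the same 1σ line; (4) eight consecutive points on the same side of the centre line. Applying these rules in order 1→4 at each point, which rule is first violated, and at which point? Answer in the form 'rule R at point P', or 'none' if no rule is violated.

Zone of each point (C = within 1σ̂, B = 1σ̂–2σ̂, A = 2σ̂–3σ̂, * = beyond 3σ̂; sign = side of CL): 1:-B, 2:-C, 3:-C, 4:+C, 5:+C, 6:-C, 7:-B, 8:-B, 9:-B, 10:-C, 11:-C, 12:-C, 13:-C, 14:+C
Rule 4 (eight consecutive points on the same side of the centre line) is satisfied at point 13.

rule 4 at point 13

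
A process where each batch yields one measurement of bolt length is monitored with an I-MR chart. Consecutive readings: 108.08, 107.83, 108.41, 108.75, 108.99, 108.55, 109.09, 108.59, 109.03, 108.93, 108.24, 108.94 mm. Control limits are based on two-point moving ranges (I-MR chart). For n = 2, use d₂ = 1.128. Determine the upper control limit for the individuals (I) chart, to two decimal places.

X̄ = (108.08 + 107.83 + 108.41 + 108.75 + 108.99 + 108.55 + 109.09 + 108.59 + 109.03 + 108.93 + 108.24 + 108.94) / 12 = 108.6192
Moving ranges: 0.25, 0.58, 0.34, 0.24, 0.44, 0.54, 0.50, 0.44, 0.10, 0.69, 0.70; M̄R̄ = 4.8200 / 11 = 0.4382
UCL = X̄ + 3·M̄R̄/d₂ = 108.6192 + 3 × 0.4382 / 1.128 = 109.7845

109.78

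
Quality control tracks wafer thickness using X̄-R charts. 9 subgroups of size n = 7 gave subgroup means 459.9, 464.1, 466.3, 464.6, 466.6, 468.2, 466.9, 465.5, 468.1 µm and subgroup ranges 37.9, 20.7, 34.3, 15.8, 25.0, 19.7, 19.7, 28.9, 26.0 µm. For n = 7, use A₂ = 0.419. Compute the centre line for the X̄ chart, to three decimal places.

X̄̄ = (459.9 + 464.1 + 466.3 + 464.6 + 466.6 + 468.2 + 466.9 + 465.5 + 468.1) / 9 = 4190.2000 / 9 = 465.5778
CL = X̄̄ = 465.5778

465.578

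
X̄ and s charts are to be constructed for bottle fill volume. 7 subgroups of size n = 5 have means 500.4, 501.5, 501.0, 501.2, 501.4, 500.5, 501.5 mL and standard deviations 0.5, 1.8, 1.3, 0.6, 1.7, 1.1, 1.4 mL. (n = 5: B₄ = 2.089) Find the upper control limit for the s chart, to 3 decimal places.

2.507

s̄ = (0.5 + 1.8 + 1.3 + 0.6 + 1.7 + 1.1 + 1.4) / 7 = 1.2000
UCL_s = B₄·s̄ = 2.089 × 1.2000 = 2.5068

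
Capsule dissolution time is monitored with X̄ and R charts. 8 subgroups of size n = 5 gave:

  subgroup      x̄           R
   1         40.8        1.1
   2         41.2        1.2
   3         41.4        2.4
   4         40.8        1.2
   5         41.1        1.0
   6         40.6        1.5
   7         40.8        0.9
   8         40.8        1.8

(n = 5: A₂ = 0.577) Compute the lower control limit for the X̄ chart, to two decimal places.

40.14

X̄̄ = (40.8 + 41.2 + 41.4 + 40.8 + 41.1 + 40.6 + 40.8 + 40.8) / 8 = 327.5000 / 8 = 40.9375
R̄ = (1.1 + 1.2 + 2.4 + 1.2 + 1.0 + 1.5 + 0.9 + 1.8) / 8 = 11.1000 / 8 = 1.3875
LCL = X̄̄ − A₂·R̄ = 40.9375 − 0.577 × 1.3875 = 40.1369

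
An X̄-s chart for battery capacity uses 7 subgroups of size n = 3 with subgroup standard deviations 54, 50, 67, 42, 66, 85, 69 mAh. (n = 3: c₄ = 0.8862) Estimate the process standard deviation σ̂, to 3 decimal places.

s̄ = (54 + 50 + 67 + 42 + 66 + 85 + 69) / 7 = 61.8571
σ̂ = s̄ / c₄ = 61.8571 / 0.8862 = 69.8004

69.800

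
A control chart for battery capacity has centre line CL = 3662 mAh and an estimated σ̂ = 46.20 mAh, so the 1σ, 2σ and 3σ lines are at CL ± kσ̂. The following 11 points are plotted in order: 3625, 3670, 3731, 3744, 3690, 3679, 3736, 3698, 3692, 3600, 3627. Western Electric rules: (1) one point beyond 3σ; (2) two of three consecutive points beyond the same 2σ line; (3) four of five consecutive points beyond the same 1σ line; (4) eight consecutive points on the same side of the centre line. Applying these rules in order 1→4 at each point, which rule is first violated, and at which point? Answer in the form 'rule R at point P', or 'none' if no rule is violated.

Zone of each point (C = within 1σ̂, B = 1σ̂–2σ̂, A = 2σ̂–3σ̂, * = beyond 3σ̂; sign = side of CL): 1:-C, 2:+C, 3:+B, 4:+B, 5:+C, 6:+C, 7:+B, 8:+C, 9:+C, 10:-B, 11:-C
Rule 4 (eight consecutive points on the same side of the centre line) is satisfied at point 9.

rule 4 at point 9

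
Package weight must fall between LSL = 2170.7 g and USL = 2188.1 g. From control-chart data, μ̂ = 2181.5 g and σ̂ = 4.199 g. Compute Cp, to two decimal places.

0.69

Cp = (USL − LSL) / (6σ̂) = (2188.1 − 2170.7) / (6 × 4.199) = 17.4000 / 25.1940 = 0.6906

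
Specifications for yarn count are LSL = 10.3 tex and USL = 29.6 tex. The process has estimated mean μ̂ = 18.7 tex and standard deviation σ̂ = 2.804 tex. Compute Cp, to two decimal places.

1.15

Cp = (USL − LSL) / (6σ̂) = (29.6 − 10.3) / (6 × 2.804) = 19.3000 / 16.8240 = 1.1472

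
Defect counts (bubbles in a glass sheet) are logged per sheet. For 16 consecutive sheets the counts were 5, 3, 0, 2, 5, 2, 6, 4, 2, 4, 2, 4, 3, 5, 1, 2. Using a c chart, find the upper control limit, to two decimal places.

c̄ = (5 + 3 + 0 + 2 + 5 + 2 + 6 + 4 + 2 + 4 + 2 + 4 + 3 + 5 + 1 + 2) / 16 = 50 / 16 = 3.1250
UCL = c̄ + 3√c̄ = 3.1250 + 3 × √3.1250 = 3.1250 + 3 × 1.7678 = 8.4283

8.43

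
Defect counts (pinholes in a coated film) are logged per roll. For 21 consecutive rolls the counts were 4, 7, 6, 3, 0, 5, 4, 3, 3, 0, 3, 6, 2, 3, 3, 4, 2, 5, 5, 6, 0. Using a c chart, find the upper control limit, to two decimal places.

c̄ = (4 + 7 + 6 + 3 + 0 + 5 + 4 + 3 + 3 + 0 + 3 + 6 + 2 + 3 + 3 + 4 + 2 + 5 + 5 + 6 + 0) / 21 = 74 / 21 = 3.5238
UCL = c̄ + 3√c̄ = 3.5238 + 3 × √3.5238 = 3.5238 + 3 × 1.8772 = 9.1554

9.16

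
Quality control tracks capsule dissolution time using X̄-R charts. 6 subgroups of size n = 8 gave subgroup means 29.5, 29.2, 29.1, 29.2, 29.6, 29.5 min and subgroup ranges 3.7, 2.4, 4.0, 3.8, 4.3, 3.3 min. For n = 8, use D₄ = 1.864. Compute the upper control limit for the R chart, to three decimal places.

6.679

R̄ = (3.7 + 2.4 + 4.0 + 3.8 + 4.3 + 3.3) / 6 = 21.5000 / 6 = 3.5833
UCL_R = D₄·R̄ = 1.864 × 3.5833 = 6.6793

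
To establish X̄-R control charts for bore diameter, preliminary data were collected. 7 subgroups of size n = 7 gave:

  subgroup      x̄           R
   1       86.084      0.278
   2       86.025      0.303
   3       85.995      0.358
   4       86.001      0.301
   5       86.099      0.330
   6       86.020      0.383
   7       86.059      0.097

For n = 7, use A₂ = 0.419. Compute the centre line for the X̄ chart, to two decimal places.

X̄̄ = (86.084 + 86.025 + 85.995 + 86.001 + 86.099 + 86.020 + 86.059) / 7 = 602.2830 / 7 = 86.0404
CL = X̄̄ = 86.0404

86.04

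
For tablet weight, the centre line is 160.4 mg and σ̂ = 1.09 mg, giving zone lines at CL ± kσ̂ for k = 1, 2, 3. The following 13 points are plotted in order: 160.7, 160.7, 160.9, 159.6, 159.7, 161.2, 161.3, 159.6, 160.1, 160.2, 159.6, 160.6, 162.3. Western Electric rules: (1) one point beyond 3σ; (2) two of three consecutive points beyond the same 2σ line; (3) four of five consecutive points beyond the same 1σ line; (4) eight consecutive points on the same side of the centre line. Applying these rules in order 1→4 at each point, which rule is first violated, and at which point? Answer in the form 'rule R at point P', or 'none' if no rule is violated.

Zone of each point (C = within 1σ̂, B = 1σ̂–2σ̂, A = 2σ̂–3σ̂, * = beyond 3σ̂; sign = side of CL): 1:+C, 2:+C, 3:+C, 4:-C, 5:-C, 6:+C, 7:+C, 8:-C, 9:-C, 10:-C, 11:-C, 12:+C, 13:+B
No rule fires across all 13 points.

none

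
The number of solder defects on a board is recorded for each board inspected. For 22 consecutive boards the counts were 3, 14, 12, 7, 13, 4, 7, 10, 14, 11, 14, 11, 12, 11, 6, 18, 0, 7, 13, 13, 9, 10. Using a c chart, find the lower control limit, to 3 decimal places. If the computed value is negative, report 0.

0.489

c̄ = (3 + 14 + 12 + 7 + 13 + 4 + 7 + 10 + 14 + 11 + 14 + 11 + 12 + 11 + 6 + 18 + 0 + 7 + 13 + 13 + 9 + 10) / 22 = 219 / 22 = 9.9545
LCL = c̄ − 3√c̄ = 9.9545 − 3 × 3.1551 = 0.4893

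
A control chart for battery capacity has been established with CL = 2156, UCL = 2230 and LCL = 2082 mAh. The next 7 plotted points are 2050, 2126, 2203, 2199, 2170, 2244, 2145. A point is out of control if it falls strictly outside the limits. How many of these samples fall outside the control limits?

Compare each point to [2082, 2230]: sample 1 = 2050 < LCL; sample 6 = 2244 > UCL.

2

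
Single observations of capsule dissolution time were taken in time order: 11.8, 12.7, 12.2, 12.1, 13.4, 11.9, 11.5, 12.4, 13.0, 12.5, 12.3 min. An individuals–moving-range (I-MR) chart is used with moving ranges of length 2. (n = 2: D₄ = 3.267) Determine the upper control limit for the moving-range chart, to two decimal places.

Moving ranges: 0.9, 0.5, 0.1, 1.3, 1.5, 0.4, 0.9, 0.6, 0.5, 0.2; M̄R̄ = 6.9000 / 10 = 0.6900
UCL_MR = D₄·M̄R̄ = 3.267 × 0.6900 = 2.2542

2.25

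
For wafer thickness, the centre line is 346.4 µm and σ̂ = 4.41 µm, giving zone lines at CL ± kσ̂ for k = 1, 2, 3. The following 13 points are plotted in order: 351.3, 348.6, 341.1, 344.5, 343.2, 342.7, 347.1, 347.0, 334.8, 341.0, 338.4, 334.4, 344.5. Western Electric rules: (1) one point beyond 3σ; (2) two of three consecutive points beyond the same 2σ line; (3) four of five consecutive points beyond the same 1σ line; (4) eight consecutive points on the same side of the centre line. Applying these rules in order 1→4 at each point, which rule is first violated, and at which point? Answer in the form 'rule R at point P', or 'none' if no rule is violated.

Zone of each point (C = within 1σ̂, B = 1σ̂–2σ̂, A = 2σ̂–3σ̂, * = beyond 3σ̂; sign = side of CL): 1:+B, 2:+C, 3:-B, 4:-C, 5:-C, 6:-C, 7:+C, 8:+C, 9:-A, 10:-B, 11:-B, 12:-A, 13:-C
Rule 3 (four of five consecutive points beyond the same 1σ limit) is satisfied at point 12.

rule 3 at point 12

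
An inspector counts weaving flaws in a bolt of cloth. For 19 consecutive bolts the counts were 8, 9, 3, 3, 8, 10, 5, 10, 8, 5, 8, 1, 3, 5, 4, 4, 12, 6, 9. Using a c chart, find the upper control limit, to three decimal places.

13.939

c̄ = (8 + 9 + 3 + 3 + 8 + 10 + 5 + 10 + 8 + 5 + 8 + 1 + 3 + 5 + 4 + 4 + 12 + 6 + 9) / 19 = 121 / 19 = 6.3684
UCL = c̄ + 3√c̄ = 6.3684 + 3 × √6.3684 = 6.3684 + 3 × 2.5236 = 13.9391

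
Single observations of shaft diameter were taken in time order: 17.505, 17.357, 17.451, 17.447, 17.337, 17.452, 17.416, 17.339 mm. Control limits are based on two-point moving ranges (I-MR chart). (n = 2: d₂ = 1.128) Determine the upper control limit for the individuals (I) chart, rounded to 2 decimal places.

17.63

X̄ = (17.505 + 17.357 + 17.451 + 17.447 + 17.337 + 17.452 + 17.416 + 17.339) / 8 = 17.4130
Moving ranges: 0.148, 0.094, 0.004, 0.110, 0.115, 0.036, 0.077; M̄R̄ = 0.5840 / 7 = 0.0834
UCL = X̄ + 3·M̄R̄/d₂ = 17.4130 + 3 × 0.0834 / 1.128 = 17.6349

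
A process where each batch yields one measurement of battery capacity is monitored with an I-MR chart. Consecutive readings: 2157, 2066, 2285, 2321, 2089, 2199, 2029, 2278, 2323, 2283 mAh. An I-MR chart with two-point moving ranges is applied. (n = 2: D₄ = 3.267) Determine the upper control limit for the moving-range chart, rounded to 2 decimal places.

Moving ranges: 91, 219, 36, 232, 110, 170, 249, 45, 40; M̄R̄ = 1192.0000 / 9 = 132.4444
UCL_MR = D₄·M̄R̄ = 3.267 × 132.4444 = 432.6960

432.70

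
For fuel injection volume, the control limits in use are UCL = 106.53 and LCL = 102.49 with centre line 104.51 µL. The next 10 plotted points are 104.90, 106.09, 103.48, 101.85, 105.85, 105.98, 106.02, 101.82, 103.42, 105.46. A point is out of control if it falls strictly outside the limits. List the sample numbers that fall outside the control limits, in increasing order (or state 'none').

4, 8

Compare each point to [102.49, 106.53]: sample 4 = 101.85 < LCL; sample 8 = 101.82 < LCL.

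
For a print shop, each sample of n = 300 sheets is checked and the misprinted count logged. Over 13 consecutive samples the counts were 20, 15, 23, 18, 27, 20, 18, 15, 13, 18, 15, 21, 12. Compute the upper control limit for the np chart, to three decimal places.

p̄ = Σdᵢ / (k·n) = 235 / (13 × 300) = 0.06026
UCL = np̄ + 3·√(np̄(1−p̄)) = 18.0769 + 3 × √(18.0769×0.93974) = 18.0769 + 3 × 4.1216 = 30.4418

30.442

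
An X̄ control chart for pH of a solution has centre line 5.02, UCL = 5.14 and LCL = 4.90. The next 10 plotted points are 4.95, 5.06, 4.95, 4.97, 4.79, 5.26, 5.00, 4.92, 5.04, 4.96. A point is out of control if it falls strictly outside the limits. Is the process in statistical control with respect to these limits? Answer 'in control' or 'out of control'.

out of control

Compare each point to [4.90, 5.14]: sample 5 = 4.79 < LCL; sample 6 = 5.26 > UCL.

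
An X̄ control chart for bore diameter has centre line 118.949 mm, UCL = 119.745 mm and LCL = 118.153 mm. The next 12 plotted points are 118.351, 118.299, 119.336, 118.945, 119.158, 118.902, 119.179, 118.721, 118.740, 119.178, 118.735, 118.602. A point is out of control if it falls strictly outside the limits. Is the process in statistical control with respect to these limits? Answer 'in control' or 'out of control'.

All 12 points lie within [118.153, 119.745].

in control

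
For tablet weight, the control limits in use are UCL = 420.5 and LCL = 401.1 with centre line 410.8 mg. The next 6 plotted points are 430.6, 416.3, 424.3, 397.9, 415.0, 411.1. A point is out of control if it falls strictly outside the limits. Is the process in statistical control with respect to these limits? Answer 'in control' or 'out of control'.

Compare each point to [401.1, 420.5]: sample 1 = 430.6 > UCL; sample 3 = 424.3 > UCL; sample 4 = 397.9 < LCL.

out of control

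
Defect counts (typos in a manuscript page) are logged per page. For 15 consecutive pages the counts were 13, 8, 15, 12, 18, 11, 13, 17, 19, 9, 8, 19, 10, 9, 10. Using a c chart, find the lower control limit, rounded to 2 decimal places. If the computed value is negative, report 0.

2.03

c̄ = (13 + 8 + 15 + 12 + 18 + 11 + 13 + 17 + 19 + 9 + 8 + 19 + 10 + 9 + 10) / 15 = 191 / 15 = 12.7333
LCL = c̄ − 3√c̄ = 12.7333 − 3 × 3.5684 = 2.0282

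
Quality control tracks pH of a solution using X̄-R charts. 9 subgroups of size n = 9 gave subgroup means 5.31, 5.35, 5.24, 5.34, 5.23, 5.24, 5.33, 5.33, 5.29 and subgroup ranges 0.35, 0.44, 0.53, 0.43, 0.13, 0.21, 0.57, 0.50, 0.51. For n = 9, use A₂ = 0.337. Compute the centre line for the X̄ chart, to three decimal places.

5.296

X̄̄ = (5.31 + 5.35 + 5.24 + 5.34 + 5.23 + 5.24 + 5.33 + 5.33 + 5.29) / 9 = 47.6600 / 9 = 5.2956
CL = X̄̄ = 5.2956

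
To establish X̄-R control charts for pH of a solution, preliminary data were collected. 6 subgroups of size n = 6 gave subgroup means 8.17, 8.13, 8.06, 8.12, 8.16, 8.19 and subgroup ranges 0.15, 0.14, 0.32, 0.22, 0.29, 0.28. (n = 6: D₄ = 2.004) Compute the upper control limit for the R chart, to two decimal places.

0.47

R̄ = (0.15 + 0.14 + 0.32 + 0.22 + 0.29 + 0.28) / 6 = 1.4000 / 6 = 0.2333
UCL_R = D₄·R̄ = 2.004 × 0.2333 = 0.4676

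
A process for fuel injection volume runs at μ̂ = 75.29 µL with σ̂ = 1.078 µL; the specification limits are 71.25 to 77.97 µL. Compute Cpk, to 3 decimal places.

0.829

Cpu = (USL − μ̂) / (3σ̂) = (77.97 − 75.29) / (3 × 1.078) = 0.8287; Cpl = (μ̂ − LSL) / (3σ̂) = (75.29 − 71.25) / (3 × 1.078) = 1.2492; Cpk = min(Cpu, Cpl) = 0.8287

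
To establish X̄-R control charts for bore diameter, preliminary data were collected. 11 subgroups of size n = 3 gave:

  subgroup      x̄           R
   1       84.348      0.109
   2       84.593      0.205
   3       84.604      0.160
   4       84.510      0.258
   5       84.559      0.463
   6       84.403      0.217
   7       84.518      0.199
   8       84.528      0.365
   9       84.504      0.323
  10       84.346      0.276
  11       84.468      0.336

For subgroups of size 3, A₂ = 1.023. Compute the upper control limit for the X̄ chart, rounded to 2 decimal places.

X̄̄ = (84.348 + 84.593 + 84.604 + 84.510 + 84.559 + 84.403 + 84.518 + 84.528 + 84.504 + 84.346 + 84.468) / 11 = 929.3810 / 11 = 84.4892
R̄ = (0.109 + 0.205 + 0.160 + 0.258 + 0.463 + 0.217 + 0.199 + 0.365 + 0.323 + 0.276 + 0.336) / 11 = 2.9110 / 11 = 0.2646
UCL = X̄̄ + A₂·R̄ = 84.4892 + 1.023 × 0.2646 = 84.7599

84.76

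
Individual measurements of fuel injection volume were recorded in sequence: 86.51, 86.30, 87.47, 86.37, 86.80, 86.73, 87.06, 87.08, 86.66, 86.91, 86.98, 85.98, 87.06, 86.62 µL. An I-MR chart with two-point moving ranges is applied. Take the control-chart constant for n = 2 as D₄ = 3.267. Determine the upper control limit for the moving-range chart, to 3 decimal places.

1.656

Moving ranges: 0.21, 1.17, 1.10, 0.43, 0.07, 0.33, 0.02, 0.42, 0.25, 0.07, 1.00, 1.08, 0.44; M̄R̄ = 6.5900 / 13 = 0.5069
UCL_MR = D₄·M̄R̄ = 3.267 × 0.5069 = 1.6561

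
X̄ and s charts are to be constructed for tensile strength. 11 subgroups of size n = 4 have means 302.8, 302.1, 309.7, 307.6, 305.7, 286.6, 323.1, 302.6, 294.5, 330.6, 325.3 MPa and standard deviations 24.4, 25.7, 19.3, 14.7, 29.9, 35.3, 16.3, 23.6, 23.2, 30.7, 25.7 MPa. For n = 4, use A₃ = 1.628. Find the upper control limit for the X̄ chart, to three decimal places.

348.019

X̄̄ = (302.8 + 302.1 + 309.7 + 307.6 + 305.7 + 286.6 + 323.1 + 302.6 + 294.5 + 330.6 + 325.3) / 11 = 308.2364
s̄ = (24.4 + 25.7 + 19.3 + 14.7 + 29.9 + 35.3 + 16.3 + 23.6 + 23.2 + 30.7 + 25.7) / 11 = 24.4364
UCL = X̄̄ + A₃·s̄ = 308.2364 + 1.628 × 24.4364 = 348.0188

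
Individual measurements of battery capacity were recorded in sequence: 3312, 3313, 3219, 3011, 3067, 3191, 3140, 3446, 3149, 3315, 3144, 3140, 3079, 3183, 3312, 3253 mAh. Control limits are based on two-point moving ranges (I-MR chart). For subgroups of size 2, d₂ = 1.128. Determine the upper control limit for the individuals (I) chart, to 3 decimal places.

3529.270

X̄ = (3312 + 3313 + 3219 + 3011 + 3067 + 3191 + 3140 + 3446 + 3149 + 3315 + 3144 + 3140 + 3079 + 3183 + 3312 + 3253) / 16 = 3204.6250
Moving ranges: 1, 94, 208, 56, 124, 51, 306, 297, 166, 171, 4, 61, 104, 129, 59; M̄R̄ = 1831.0000 / 15 = 122.0667
UCL = X̄ + 3·M̄R̄/d₂ = 3204.6250 + 3 × 122.0667 / 1.128 = 3529.2704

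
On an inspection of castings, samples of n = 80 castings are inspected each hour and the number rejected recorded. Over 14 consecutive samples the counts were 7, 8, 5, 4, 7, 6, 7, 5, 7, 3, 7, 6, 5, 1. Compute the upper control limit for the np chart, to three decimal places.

p̄ = Σdᵢ / (k·n) = 78 / (14 × 80) = 0.06964
UCL = np̄ + 3·√(np̄(1−p̄)) = 5.5714 + 3 × √(5.5714×0.93036) = 5.5714 + 3 × 2.2767 = 12.4016

12.402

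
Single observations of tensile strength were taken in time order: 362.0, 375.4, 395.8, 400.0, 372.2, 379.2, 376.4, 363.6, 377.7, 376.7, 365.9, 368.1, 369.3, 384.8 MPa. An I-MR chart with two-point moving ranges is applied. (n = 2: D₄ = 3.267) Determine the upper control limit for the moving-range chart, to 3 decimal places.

33.474

Moving ranges: 13.4, 20.4, 4.2, 27.8, 7.0, 2.8, 12.8, 14.1, 1.0, 10.8, 2.2, 1.2, 15.5; M̄R̄ = 133.2000 / 13 = 10.2462
UCL_MR = D₄·M̄R̄ = 3.267 × 10.2462 = 33.4742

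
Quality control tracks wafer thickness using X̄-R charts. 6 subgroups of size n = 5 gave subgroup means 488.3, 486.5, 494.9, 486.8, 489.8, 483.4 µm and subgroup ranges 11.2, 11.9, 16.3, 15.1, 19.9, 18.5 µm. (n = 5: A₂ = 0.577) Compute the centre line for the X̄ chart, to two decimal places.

X̄̄ = (488.3 + 486.5 + 494.9 + 486.8 + 489.8 + 483.4) / 6 = 2929.7000 / 6 = 488.2833
CL = X̄̄ = 488.2833

488.28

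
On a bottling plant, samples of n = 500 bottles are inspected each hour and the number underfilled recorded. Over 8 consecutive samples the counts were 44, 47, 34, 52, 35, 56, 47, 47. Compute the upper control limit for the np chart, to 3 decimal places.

64.496

p̄ = Σdᵢ / (k·n) = 362 / (8 × 500) = 0.09050
UCL = np̄ + 3·√(np̄(1−p̄)) = 45.2500 + 3 × √(45.2500×0.90950) = 45.2500 + 3 × 6.4152 = 64.4956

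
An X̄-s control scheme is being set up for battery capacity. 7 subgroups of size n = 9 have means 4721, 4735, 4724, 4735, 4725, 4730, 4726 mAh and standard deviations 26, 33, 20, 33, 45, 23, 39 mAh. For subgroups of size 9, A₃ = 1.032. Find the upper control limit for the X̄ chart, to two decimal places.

X̄̄ = (4721 + 4735 + 4724 + 4735 + 4725 + 4730 + 4726) / 7 = 4728.0000
s̄ = (26 + 33 + 20 + 33 + 45 + 23 + 39) / 7 = 31.2857
UCL = X̄̄ + A₃·s̄ = 4728.0000 + 1.032 × 31.2857 = 4760.2869

4760.29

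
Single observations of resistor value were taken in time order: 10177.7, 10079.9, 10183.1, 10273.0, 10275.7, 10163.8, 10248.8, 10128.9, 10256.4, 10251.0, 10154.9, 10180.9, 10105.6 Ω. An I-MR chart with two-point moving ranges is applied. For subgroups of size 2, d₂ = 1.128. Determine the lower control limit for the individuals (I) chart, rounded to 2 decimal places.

X̄ = (10177.7 + 10079.9 + 10183.1 + 10273.0 + 10275.7 + 10163.8 + 10248.8 + 10128.9 + 10256.4 + 10251.0 + 10154.9 + 10180.9 + 10105.6) / 13 = 10190.7462
Moving ranges: 97.8, 103.2, 89.9, 2.7, 111.9, 85.0, 119.9, 127.5, 5.4, 96.1, 26.0, 75.3; M̄R̄ = 940.7000 / 12 = 78.3917
LCL = X̄ − 3·M̄R̄/d₂ = 10190.7462 − 3 × 78.3917 / 1.128 = 9982.2577

9982.26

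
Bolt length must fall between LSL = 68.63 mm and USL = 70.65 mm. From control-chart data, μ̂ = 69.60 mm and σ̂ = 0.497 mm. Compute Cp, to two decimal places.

Cp = (USL − LSL) / (6σ̂) = (70.65 − 68.63) / (6 × 0.497) = 2.0200 / 2.9820 = 0.6774

0.68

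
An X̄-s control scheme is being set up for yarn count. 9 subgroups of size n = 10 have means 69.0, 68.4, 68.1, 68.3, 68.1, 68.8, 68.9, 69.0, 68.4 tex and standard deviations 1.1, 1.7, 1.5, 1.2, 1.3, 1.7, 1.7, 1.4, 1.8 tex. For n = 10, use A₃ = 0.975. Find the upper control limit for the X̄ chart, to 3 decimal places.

X̄̄ = (69.0 + 68.4 + 68.1 + 68.3 + 68.1 + 68.8 + 68.9 + 69.0 + 68.4) / 9 = 68.5556
s̄ = (1.1 + 1.7 + 1.5 + 1.2 + 1.3 + 1.7 + 1.7 + 1.4 + 1.8) / 9 = 1.4889
UCL = X̄̄ + A₃·s̄ = 68.5556 + 0.975 × 1.4889 = 70.0072

70.007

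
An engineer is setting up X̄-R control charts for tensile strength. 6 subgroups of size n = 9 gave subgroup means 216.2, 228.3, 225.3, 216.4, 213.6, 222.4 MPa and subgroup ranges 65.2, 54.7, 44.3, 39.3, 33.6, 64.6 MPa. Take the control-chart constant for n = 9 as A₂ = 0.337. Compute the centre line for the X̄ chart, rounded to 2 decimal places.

220.37

X̄̄ = (216.2 + 228.3 + 225.3 + 216.4 + 213.6 + 222.4) / 6 = 1322.2000 / 6 = 220.3667
CL = X̄̄ = 220.3667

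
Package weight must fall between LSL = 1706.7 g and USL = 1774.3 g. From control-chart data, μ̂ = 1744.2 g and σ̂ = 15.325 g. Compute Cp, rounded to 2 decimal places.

0.74

Cp = (USL − LSL) / (6σ̂) = (1774.3 − 1706.7) / (6 × 15.325) = 67.6000 / 91.9500 = 0.7352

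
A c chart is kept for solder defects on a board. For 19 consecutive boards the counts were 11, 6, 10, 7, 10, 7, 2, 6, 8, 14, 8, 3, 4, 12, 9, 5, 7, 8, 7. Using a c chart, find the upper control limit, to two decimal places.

c̄ = (11 + 6 + 10 + 7 + 10 + 7 + 2 + 6 + 8 + 14 + 8 + 3 + 4 + 12 + 9 + 5 + 7 + 8 + 7) / 19 = 144 / 19 = 7.5789
UCL = c̄ + 3√c̄ = 7.5789 + 3 × √7.5789 = 7.5789 + 3 × 2.7530 = 15.8379

15.84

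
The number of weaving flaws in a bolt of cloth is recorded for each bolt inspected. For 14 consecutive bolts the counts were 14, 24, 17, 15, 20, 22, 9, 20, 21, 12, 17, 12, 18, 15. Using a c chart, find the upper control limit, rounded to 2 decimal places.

c̄ = (14 + 24 + 17 + 15 + 20 + 22 + 9 + 20 + 21 + 12 + 17 + 12 + 18 + 15) / 14 = 236 / 14 = 16.8571
UCL = c̄ + 3√c̄ = 16.8571 + 3 × √16.8571 = 16.8571 + 3 × 4.1057 = 29.1744

29.17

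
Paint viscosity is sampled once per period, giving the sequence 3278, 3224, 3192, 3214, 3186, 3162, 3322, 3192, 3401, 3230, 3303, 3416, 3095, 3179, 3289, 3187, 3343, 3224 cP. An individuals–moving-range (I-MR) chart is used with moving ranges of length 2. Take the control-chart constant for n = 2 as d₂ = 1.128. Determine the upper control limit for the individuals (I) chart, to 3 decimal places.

X̄ = (3278 + 3224 + 3192 + 3214 + 3186 + 3162 + 3322 + 3192 + 3401 + 3230 + 3303 + 3416 + 3095 + 3179 + 3289 + 3187 + 3343 + 3224) / 18 = 3246.5000
Moving ranges: 54, 32, 22, 28, 24, 160, 130, 209, 171, 73, 113, 321, 84, 110, 102, 156, 119; M̄R̄ = 1908.0000 / 17 = 112.2353
UCL = X̄ + 3·M̄R̄/d₂ = 3246.5000 + 3 × 112.2353 / 1.128 = 3544.9981

3544.998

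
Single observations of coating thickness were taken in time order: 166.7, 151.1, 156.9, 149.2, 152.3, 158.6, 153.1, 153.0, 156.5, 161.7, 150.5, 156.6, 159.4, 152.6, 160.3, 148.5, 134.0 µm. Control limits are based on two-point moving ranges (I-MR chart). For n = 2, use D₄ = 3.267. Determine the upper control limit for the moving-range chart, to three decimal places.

23.216

Moving ranges: 15.6, 5.8, 7.7, 3.1, 6.3, 5.5, 0.1, 3.5, 5.2, 11.2, 6.1, 2.8, 6.8, 7.7, 11.8, 14.5; M̄R̄ = 113.7000 / 16 = 7.1063
UCL_MR = D₄·M̄R̄ = 3.267 × 7.1063 = 23.2161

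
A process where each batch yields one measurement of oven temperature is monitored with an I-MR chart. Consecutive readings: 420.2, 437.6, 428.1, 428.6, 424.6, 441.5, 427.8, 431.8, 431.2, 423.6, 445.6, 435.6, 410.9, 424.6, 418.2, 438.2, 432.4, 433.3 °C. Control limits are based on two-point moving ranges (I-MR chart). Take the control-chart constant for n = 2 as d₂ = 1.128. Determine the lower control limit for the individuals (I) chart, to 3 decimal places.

X̄ = (420.2 + 437.6 + 428.1 + 428.6 + 424.6 + 441.5 + 427.8 + 431.8 + 431.2 + 423.6 + 445.6 + 435.6 + 410.9 + 424.6 + 418.2 + 438.2 + 432.4 + 433.3) / 18 = 429.6556
Moving ranges: 17.4, 9.5, 0.5, 4.0, 16.9, 13.7, 4.0, 0.6, 7.6, 22.0, 10.0, 24.7, 13.7, 6.4, 20.0, 5.8, 0.9; M̄R̄ = 177.7000 / 17 = 10.4529
LCL = X̄ − 3·M̄R̄/d₂ = 429.6556 − 3 × 10.4529 / 1.128 = 401.8552

401.855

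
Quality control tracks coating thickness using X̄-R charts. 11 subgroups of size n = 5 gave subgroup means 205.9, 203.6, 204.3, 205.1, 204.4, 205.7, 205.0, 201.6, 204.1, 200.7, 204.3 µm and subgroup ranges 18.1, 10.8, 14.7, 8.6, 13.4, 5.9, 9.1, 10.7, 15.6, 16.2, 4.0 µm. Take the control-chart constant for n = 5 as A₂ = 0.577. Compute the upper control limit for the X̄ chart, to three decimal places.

210.731

X̄̄ = (205.9 + 203.6 + 204.3 + 205.1 + 204.4 + 205.7 + 205.0 + 201.6 + 204.1 + 200.7 + 204.3) / 11 = 2244.7000 / 11 = 204.0636
R̄ = (18.1 + 10.8 + 14.7 + 8.6 + 13.4 + 5.9 + 9.1 + 10.7 + 15.6 + 16.2 + 4.0) / 11 = 127.1000 / 11 = 11.5545
UCL = X̄̄ + A₂·R̄ = 204.0636 + 0.577 × 11.5545 = 210.7306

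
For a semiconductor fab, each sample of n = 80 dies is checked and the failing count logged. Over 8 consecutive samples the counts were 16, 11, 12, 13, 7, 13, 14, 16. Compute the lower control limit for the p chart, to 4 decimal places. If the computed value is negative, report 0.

p̄ = Σdᵢ / (k·n) = 102 / (8 × 80) = 0.15937
LCL = p̄ − 3·√(p̄(1−p̄)/n) = 0.15937 − 3 × 0.04092 = 0.03661

0.0366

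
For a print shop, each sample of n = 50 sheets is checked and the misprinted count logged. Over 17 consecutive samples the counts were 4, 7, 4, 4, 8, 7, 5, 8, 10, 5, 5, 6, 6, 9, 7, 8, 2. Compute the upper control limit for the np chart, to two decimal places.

13.16

p̄ = Σdᵢ / (k·n) = 105 / (17 × 50) = 0.12353
UCL = np̄ + 3·√(np̄(1−p̄)) = 6.1765 + 3 × √(6.1765×0.87647) = 6.1765 + 3 × 2.3267 = 13.1565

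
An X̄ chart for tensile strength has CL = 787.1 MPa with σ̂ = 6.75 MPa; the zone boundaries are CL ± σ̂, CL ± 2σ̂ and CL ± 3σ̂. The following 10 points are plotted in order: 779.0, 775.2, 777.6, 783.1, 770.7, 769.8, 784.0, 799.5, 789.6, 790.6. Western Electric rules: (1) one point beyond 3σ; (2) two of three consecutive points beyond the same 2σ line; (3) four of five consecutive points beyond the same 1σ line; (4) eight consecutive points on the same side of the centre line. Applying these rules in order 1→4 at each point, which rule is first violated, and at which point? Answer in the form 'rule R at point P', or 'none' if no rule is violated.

Zone of each point (C = within 1σ̂, B = 1σ̂–2σ̂, A = 2σ̂–3σ̂, * = beyond 3σ̂; sign = side of CL): 1:-B, 2:-B, 3:-B, 4:-C, 5:-A, 6:-A, 7:-C, 8:+B, 9:+C, 10:+C
Rule 3 (four of five consecutive points beyond the same 1σ limit) is satisfied at point 5.

rule 3 at point 5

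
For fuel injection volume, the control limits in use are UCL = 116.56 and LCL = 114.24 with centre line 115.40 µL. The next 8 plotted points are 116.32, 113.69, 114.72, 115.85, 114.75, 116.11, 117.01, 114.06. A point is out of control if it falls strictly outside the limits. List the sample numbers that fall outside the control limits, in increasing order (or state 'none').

2, 7, 8

Compare each point to [114.24, 116.56]: sample 2 = 113.69 < LCL; sample 7 = 117.01 > UCL; sample 8 = 114.06 < LCL.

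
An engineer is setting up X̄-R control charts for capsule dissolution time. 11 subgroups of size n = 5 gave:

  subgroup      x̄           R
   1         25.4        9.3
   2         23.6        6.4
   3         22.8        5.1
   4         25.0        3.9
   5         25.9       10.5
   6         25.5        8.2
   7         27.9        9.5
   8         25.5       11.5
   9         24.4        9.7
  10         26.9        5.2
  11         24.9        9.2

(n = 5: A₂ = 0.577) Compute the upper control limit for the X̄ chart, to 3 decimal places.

X̄̄ = (25.4 + 23.6 + 22.8 + 25.0 + 25.9 + 25.5 + 27.9 + 25.5 + 24.4 + 26.9 + 24.9) / 11 = 277.8000 / 11 = 25.2545
R̄ = (9.3 + 6.4 + 5.1 + 3.9 + 10.5 + 8.2 + 9.5 + 11.5 + 9.7 + 5.2 + 9.2) / 11 = 88.5000 / 11 = 8.0455
UCL = X̄̄ + A₂·R̄ = 25.2545 + 0.577 × 8.0455 = 29.8968

29.897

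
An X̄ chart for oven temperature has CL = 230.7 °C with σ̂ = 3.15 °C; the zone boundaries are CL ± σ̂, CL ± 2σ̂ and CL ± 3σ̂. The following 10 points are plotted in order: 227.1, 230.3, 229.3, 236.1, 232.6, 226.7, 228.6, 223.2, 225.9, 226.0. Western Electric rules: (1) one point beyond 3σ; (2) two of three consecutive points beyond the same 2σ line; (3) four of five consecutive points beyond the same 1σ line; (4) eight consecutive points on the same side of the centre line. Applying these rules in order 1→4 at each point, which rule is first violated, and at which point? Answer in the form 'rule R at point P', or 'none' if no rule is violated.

rule 3 at point 10

Zone of each point (C = within 1σ̂, B = 1σ̂–2σ̂, A = 2σ̂–3σ̂, * = beyond 3σ̂; sign = side of CL): 1:-B, 2:-C, 3:-C, 4:+B, 5:+C, 6:-B, 7:-C, 8:-A, 9:-B, 10:-B
Rule 3 (four of five consecutive points beyond the same 1σ limit) is satisfied at point 10.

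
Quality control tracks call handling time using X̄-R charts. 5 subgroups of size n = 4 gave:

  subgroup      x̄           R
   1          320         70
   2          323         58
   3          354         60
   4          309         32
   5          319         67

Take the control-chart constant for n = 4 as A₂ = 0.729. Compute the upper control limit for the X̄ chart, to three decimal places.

366.845

X̄̄ = (320 + 323 + 354 + 309 + 319) / 5 = 1625.0000 / 5 = 325.0000
R̄ = (70 + 58 + 60 + 32 + 67) / 5 = 287.0000 / 5 = 57.4000
UCL = X̄̄ + A₂·R̄ = 325.0000 + 0.729 × 57.4000 = 366.8446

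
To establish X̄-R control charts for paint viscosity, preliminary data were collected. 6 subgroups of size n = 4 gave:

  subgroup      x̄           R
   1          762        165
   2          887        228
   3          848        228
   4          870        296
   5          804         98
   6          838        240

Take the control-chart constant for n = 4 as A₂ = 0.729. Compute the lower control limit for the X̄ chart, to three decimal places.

682.351

X̄̄ = (762 + 887 + 848 + 870 + 804 + 838) / 6 = 5009.0000 / 6 = 834.8333
R̄ = (165 + 228 + 228 + 296 + 98 + 240) / 6 = 1255.0000 / 6 = 209.1667
LCL = X̄̄ − A₂·R̄ = 834.8333 − 0.729 × 209.1667 = 682.3508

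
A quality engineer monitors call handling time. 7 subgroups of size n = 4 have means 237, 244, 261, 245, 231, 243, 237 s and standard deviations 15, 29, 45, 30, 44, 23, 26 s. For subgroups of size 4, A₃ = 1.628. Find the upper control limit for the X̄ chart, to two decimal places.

X̄̄ = (237 + 244 + 261 + 245 + 231 + 243 + 237) / 7 = 242.5714
s̄ = (15 + 29 + 45 + 30 + 44 + 23 + 26) / 7 = 30.2857
UCL = X̄̄ + A₃·s̄ = 242.5714 + 1.628 × 30.2857 = 291.8766

291.88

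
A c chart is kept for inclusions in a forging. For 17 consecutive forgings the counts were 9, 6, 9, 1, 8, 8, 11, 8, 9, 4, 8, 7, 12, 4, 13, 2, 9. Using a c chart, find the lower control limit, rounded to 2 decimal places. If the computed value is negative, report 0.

0.00

c̄ = (9 + 6 + 9 + 1 + 8 + 8 + 11 + 8 + 9 + 4 + 8 + 7 + 12 + 4 + 13 + 2 + 9) / 17 = 128 / 17 = 7.5294
LCL = c̄ − 3√c̄ = 7.5294 − 3 × 2.7440 = -0.7025 → 0 (cannot be negative)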